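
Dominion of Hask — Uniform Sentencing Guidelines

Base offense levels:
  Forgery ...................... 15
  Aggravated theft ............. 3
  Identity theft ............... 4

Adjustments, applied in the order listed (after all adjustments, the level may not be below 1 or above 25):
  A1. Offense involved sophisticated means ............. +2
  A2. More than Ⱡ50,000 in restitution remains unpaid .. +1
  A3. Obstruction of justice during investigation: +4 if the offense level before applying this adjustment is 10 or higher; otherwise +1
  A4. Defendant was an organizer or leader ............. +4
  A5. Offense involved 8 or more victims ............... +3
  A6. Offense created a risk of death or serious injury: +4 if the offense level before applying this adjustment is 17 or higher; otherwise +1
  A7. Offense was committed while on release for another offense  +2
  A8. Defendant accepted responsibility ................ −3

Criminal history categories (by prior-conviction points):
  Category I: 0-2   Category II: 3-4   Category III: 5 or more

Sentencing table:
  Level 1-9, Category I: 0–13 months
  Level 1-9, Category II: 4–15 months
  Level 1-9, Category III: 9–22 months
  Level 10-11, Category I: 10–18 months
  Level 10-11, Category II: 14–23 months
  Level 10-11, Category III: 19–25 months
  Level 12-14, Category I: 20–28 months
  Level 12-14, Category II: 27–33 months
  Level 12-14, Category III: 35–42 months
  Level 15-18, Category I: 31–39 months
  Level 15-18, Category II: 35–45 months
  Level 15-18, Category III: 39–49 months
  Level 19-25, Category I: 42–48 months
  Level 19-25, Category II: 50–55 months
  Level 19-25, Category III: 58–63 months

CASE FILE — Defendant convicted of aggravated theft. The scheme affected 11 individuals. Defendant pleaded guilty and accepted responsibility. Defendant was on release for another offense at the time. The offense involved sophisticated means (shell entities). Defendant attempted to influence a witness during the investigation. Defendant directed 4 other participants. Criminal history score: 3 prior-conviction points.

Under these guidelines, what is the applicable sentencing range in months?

Base offense level for aggravated theft: 3.
A1 applies: 3 + 2 = 5.
A3 applies (level before this adjustment is 5 < 10, so +1): 5 + 1 = 6.
A4 applies: 6 + 4 = 10.
A5 applies: 10 + 3 = 13.
A7 applies: 13 + 2 = 15.
A8 applies: 15 − 3 = 12.
Final offense level: 12.
Criminal history: 3 prior points → Category II (3-4).
Level 12 falls in the 12-14 band.
Grid: Level 12-14 × Category II = 27-33 months.

27-33 months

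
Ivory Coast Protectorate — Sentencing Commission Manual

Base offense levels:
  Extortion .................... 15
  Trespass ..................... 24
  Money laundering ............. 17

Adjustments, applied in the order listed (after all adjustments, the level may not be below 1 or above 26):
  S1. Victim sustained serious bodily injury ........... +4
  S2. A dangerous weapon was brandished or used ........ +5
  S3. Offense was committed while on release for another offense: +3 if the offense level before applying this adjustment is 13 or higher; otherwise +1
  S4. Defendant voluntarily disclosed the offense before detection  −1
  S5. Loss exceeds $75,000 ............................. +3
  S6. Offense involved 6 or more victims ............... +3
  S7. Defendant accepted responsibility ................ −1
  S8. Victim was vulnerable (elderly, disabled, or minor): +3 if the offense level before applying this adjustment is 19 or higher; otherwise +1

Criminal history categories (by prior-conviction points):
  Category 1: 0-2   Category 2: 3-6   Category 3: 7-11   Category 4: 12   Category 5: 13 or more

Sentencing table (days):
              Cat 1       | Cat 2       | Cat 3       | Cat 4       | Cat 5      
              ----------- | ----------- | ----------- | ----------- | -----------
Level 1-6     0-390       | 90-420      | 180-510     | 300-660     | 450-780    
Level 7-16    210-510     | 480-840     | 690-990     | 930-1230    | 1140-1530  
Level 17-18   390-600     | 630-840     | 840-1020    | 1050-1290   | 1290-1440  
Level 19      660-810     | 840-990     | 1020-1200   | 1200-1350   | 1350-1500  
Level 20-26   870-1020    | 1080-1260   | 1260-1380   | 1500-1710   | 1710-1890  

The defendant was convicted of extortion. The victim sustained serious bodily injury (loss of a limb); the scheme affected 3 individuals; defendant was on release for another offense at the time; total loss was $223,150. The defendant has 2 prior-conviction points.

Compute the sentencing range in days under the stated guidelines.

870-1020 days

Base offense level for extortion: 15.
S1 applies: 15 + 4 = 19.
S3 applies (level before this adjustment is 19 ≥ 13, so +3): 19 + 3 = 22.
S5 applies: 22 + 3 = 25.
S6 does not apply.
S7 does not apply.
S8 does not apply.
Final offense level: 25.
Criminal history: 2 prior points → Category 1 (0-2).
Level 25 falls in the 20-26 band.
Grid: Level 20-26 × Category 1 = 870-1020 days.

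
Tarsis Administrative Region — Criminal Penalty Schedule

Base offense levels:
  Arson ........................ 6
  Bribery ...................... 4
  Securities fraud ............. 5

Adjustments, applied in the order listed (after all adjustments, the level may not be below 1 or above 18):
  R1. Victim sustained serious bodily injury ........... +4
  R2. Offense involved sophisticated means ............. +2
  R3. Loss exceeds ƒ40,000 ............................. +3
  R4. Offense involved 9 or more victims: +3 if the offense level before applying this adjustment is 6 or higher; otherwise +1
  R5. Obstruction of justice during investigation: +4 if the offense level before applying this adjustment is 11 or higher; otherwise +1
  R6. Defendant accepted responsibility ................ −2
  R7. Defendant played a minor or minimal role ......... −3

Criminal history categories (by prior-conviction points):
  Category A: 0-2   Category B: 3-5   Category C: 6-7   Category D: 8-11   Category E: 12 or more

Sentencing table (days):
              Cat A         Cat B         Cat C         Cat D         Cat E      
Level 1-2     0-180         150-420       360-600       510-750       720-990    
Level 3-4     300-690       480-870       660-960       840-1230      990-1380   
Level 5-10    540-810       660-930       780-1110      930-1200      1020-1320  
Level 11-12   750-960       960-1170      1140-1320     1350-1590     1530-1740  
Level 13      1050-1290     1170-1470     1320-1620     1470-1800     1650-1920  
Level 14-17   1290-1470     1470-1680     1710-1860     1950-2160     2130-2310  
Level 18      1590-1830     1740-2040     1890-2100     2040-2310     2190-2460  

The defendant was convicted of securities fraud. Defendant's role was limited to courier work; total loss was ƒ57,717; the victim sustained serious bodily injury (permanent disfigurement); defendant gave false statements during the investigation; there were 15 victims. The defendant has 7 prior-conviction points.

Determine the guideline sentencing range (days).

1710-1860 days

Base offense level for securities fraud: 5.
R1 applies: 5 + 4 = 9.
R2 does not apply.
R3 applies: 9 + 3 = 12.
R4 applies (level before this adjustment is 12 ≥ 6, so +3): 12 + 3 = 15.
R5 applies (level before this adjustment is 15 ≥ 11, so +4): 15 + 4 = 19.
R6 does not apply.
R7 applies: 19 − 3 = 16.
Final offense level: 16.
Criminal history: 7 prior points → Category C (6-7).
Level 16 falls in the 14-17 band.
Grid: Level 14-17 × Category C = 1710-1860 days.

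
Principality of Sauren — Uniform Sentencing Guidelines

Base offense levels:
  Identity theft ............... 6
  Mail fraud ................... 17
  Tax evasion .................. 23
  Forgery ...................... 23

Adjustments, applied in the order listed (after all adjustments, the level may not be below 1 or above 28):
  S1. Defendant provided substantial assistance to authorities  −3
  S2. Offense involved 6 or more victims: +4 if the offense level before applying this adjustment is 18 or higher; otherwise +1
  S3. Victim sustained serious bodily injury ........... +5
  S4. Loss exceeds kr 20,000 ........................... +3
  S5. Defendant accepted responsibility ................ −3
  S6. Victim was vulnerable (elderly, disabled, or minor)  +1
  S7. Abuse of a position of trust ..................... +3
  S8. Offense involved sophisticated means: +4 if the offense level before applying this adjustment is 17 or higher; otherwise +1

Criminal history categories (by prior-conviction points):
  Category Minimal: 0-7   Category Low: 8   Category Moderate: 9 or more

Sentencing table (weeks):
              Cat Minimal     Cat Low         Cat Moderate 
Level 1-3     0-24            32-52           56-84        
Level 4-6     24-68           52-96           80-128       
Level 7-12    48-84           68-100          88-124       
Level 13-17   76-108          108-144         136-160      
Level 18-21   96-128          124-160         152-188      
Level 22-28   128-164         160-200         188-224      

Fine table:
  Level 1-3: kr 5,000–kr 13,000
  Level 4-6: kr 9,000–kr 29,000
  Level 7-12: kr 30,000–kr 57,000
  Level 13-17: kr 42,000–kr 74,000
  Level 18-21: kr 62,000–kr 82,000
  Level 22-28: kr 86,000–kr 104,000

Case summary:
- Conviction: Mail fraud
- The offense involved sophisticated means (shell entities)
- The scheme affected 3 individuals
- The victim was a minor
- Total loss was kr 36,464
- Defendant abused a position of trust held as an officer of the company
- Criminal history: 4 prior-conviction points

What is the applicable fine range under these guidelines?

Base offense level for mail fraud: 17.
S2 does not apply.
S4 applies: 17 + 3 = 20.
S6 applies: 20 + 1 = 21.
S7 applies: 21 + 3 = 24.
S8 applies (level before this adjustment is 24 ≥ 17, so +4): 24 + 4 = 28.
Final offense level: 28.
Level 28 falls in the 22-28 band.
Fine table: Level 22-28 → kr 86,000–kr 104,000.

kr 86,000–kr 104,000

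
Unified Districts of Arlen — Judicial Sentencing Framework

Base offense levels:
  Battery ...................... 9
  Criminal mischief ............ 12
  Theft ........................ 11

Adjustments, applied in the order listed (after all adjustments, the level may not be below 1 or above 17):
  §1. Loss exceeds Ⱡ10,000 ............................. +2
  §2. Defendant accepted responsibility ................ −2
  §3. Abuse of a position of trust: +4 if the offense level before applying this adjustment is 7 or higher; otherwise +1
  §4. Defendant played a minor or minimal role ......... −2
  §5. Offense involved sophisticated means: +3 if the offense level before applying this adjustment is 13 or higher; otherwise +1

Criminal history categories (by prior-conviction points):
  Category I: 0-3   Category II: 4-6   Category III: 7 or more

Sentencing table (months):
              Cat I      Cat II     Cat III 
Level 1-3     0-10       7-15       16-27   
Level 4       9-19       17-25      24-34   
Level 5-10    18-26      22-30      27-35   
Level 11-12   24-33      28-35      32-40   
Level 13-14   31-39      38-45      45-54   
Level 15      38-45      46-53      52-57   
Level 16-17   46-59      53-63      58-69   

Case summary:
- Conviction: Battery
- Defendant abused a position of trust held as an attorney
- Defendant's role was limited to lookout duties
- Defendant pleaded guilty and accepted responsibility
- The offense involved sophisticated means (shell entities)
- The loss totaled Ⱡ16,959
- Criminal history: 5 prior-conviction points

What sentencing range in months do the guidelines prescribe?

28-35 months

Base offense level for battery: 9.
§1 applies: 9 + 2 = 11.
§2 applies: 11 − 2 = 9.
§3 applies (level before this adjustment is 9 ≥ 7, so +4): 9 + 4 = 13.
§4 applies: 13 − 2 = 11.
§5 applies (level before this adjustment is 11 < 13, so +1): 11 + 1 = 12.
Final offense level: 12.
Criminal history: 5 prior points → Category II (4-6).
Level 12 falls in the 11-12 band.
Grid: Level 11-12 × Category II = 28-35 months.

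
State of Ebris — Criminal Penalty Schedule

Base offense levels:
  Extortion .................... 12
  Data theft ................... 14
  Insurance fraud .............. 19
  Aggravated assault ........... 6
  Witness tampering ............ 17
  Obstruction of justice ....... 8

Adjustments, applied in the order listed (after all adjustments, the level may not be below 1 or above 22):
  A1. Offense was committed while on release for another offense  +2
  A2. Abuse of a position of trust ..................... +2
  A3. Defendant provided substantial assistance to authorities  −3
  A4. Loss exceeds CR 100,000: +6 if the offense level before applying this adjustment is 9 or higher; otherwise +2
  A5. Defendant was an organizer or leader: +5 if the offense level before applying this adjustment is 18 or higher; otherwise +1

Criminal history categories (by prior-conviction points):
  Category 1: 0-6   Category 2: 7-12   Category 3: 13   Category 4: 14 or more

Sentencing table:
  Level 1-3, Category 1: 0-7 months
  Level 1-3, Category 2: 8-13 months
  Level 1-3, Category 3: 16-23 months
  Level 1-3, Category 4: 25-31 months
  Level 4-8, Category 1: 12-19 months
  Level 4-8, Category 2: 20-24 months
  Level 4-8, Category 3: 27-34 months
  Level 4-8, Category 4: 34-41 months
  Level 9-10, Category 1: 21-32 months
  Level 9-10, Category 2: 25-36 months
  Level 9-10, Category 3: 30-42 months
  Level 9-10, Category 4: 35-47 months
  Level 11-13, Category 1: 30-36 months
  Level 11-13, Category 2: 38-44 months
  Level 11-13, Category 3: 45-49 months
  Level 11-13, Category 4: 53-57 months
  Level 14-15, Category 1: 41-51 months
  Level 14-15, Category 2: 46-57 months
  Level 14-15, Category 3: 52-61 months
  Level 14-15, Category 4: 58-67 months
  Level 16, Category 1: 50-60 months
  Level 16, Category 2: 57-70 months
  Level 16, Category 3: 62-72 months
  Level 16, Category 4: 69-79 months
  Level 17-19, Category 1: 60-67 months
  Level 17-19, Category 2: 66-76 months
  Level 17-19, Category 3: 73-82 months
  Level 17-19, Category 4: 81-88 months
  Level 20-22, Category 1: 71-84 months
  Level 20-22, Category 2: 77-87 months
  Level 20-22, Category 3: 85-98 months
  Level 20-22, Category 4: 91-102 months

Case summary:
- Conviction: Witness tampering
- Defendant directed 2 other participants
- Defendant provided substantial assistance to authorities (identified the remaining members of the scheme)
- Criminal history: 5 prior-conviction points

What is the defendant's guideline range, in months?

41-51 months

Base offense level for witness tampering: 17.
A1 does not apply.
A2 does not apply.
A3 applies: 17 − 3 = 14.
A5 applies (level before this adjustment is 14 < 18, so +1): 14 + 1 = 15.
Final offense level: 15.
Criminal history: 5 prior points → Category 1 (0-6).
Level 15 falls in the 14-15 band.
Grid: Level 14-15 × Category 1 = 41-51 months.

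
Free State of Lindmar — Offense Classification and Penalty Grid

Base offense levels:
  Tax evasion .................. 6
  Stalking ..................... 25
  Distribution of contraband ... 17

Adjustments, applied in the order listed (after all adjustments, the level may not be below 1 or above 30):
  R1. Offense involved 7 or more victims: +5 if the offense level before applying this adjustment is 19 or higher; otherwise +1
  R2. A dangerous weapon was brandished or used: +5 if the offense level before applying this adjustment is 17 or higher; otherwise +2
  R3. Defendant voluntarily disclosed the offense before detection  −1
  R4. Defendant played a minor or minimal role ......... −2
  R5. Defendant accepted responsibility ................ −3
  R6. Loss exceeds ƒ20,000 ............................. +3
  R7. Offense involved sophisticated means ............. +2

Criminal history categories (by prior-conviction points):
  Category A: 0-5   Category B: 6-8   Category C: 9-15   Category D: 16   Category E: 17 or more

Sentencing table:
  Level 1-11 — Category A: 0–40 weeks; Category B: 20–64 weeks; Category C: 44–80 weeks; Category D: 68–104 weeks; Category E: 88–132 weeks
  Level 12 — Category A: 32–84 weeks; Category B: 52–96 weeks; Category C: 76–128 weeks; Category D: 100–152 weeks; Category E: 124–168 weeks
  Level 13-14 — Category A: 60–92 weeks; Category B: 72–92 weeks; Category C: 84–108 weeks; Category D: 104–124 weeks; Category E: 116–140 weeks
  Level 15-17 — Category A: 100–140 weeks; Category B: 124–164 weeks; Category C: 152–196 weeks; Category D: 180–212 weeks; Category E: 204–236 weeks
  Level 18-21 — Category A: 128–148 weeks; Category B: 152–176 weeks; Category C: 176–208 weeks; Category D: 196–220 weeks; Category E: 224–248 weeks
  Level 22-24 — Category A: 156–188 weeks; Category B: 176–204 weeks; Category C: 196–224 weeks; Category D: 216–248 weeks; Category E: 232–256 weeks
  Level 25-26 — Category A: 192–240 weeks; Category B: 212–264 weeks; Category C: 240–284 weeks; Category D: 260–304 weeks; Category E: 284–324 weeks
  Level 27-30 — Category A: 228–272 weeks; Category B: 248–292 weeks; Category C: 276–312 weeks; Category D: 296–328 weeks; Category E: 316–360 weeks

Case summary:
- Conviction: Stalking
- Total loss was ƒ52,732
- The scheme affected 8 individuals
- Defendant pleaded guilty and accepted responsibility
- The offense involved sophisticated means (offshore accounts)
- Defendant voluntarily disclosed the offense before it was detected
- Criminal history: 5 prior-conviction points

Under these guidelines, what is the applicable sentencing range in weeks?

228-272 weeks

Base offense level for stalking: 25.
R1 applies (level before this adjustment is 25 ≥ 19, so +5): 25 + 5 = 30.
R2 does not apply.
R3 applies: 30 − 1 = 29.
R4 does not apply.
R5 applies: 29 − 3 = 26.
R6 applies: 26 + 3 = 29.
R7 applies: 29 + 2 = 31.
Level 31 exceeds the maximum of 30; capped at 30.
Final offense level: 30.
Criminal history: 5 prior points → Category A (0-5).
Level 30 falls in the 27-30 band.
Grid: Level 27-30 × Category A = 228-272 weeks.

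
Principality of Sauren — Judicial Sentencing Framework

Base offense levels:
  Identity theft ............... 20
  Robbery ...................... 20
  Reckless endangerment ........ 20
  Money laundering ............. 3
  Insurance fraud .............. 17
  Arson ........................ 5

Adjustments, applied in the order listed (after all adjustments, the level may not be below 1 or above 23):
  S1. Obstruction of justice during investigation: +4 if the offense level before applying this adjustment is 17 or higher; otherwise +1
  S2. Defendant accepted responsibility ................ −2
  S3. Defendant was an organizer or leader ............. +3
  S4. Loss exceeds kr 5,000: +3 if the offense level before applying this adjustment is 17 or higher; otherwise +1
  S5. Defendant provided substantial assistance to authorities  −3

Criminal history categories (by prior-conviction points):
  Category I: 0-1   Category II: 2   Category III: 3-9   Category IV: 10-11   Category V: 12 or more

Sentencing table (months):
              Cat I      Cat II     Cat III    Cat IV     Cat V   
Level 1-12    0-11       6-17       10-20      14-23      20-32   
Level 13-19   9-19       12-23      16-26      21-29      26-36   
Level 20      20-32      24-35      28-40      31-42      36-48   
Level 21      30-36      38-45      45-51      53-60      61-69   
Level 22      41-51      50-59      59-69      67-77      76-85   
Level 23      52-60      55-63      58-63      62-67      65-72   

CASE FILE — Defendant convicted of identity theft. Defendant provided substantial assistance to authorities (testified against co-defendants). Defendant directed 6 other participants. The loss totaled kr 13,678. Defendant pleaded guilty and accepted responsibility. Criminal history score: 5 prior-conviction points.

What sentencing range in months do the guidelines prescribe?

45-51 months

Base offense level for identity theft: 20.
S1 does not apply.
S2 applies: 20 − 2 = 18.
S3 applies: 18 + 3 = 21.
S4 applies (level before this adjustment is 21 ≥ 17, so +3): 21 + 3 = 24.
S5 applies: 24 − 3 = 21.
Final offense level: 21.
Criminal history: 5 prior points → Category III (3-9).
Level 21 falls in the 21 band.
Grid: Level 21 × Category III = 45-51 months.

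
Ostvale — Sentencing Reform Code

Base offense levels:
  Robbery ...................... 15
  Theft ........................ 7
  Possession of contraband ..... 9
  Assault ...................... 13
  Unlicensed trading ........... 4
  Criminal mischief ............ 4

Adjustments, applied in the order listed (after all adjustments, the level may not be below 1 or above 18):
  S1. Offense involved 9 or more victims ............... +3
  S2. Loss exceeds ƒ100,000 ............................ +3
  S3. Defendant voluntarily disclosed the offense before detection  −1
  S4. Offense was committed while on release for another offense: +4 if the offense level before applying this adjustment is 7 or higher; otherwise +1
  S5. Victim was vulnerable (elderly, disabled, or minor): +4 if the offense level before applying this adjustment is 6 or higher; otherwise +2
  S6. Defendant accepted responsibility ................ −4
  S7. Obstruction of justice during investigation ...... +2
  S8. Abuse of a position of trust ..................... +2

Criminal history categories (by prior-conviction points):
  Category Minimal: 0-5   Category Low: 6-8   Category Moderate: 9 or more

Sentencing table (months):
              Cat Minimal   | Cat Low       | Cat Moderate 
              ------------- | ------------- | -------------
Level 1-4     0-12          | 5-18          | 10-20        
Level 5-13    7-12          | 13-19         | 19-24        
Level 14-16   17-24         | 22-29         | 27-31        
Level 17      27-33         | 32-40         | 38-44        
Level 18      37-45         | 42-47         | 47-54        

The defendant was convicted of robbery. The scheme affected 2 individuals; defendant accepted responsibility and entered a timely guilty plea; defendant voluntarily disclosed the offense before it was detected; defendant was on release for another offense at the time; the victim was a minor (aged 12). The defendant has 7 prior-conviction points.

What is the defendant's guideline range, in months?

Base offense level for robbery: 15.
S1 does not apply.
S2 does not apply.
S3 applies: 15 − 1 = 14.
S4 applies (level before this adjustment is 14 ≥ 7, so +4): 14 + 4 = 18.
S5 applies (level before this adjustment is 18 ≥ 6, so +4): 18 + 4 = 22.
S6 applies: 22 − 4 = 18.
Final offense level: 18.
Criminal history: 7 prior points → Category Low (6-8).
Level 18 falls in the 18 band.
Grid: Level 18 × Category Low = 42-47 months.

42-47 months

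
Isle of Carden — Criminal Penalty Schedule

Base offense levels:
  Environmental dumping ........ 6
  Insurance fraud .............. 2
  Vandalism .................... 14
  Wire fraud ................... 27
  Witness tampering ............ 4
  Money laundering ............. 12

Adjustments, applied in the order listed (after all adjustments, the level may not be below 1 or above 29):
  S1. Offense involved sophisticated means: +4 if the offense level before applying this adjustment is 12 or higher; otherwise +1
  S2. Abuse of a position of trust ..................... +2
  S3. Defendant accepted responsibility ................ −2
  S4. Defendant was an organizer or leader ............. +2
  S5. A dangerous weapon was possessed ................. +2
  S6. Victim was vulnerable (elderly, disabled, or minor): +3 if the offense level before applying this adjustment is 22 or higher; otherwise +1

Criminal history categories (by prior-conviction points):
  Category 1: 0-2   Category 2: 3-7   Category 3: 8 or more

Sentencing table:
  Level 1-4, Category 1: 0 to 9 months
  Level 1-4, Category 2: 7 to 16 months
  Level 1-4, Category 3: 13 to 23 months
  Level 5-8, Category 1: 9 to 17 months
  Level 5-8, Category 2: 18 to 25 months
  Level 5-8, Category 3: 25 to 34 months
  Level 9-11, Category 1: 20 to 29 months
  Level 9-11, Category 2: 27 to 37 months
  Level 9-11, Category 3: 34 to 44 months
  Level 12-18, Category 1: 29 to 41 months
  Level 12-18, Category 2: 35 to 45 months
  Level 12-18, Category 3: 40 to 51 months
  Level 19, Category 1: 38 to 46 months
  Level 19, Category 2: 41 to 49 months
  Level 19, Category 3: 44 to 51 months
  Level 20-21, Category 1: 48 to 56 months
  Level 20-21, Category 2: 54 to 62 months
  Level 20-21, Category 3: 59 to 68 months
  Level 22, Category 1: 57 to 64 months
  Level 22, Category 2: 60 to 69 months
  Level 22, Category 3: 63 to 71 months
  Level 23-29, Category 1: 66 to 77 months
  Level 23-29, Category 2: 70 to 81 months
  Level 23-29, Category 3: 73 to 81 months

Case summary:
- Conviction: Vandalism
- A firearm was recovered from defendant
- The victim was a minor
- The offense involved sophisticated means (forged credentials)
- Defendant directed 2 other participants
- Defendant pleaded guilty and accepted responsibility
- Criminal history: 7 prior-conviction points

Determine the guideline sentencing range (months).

Base offense level for vandalism: 14.
S1 applies (level before this adjustment is 14 ≥ 12, so +4): 14 + 4 = 18.
S3 applies: 18 − 2 = 16.
S4 applies: 16 + 2 = 18.
S5 applies: 18 + 2 = 20.
S6 applies (level before this adjustment is 20 < 22, so +1): 20 + 1 = 21.
Final offense level: 21.
Criminal history: 7 prior points → Category 2 (3-7).
Level 21 falls in the 20-21 band.
Grid: Level 20-21 × Category 2 = 54-62 months.

54-62 months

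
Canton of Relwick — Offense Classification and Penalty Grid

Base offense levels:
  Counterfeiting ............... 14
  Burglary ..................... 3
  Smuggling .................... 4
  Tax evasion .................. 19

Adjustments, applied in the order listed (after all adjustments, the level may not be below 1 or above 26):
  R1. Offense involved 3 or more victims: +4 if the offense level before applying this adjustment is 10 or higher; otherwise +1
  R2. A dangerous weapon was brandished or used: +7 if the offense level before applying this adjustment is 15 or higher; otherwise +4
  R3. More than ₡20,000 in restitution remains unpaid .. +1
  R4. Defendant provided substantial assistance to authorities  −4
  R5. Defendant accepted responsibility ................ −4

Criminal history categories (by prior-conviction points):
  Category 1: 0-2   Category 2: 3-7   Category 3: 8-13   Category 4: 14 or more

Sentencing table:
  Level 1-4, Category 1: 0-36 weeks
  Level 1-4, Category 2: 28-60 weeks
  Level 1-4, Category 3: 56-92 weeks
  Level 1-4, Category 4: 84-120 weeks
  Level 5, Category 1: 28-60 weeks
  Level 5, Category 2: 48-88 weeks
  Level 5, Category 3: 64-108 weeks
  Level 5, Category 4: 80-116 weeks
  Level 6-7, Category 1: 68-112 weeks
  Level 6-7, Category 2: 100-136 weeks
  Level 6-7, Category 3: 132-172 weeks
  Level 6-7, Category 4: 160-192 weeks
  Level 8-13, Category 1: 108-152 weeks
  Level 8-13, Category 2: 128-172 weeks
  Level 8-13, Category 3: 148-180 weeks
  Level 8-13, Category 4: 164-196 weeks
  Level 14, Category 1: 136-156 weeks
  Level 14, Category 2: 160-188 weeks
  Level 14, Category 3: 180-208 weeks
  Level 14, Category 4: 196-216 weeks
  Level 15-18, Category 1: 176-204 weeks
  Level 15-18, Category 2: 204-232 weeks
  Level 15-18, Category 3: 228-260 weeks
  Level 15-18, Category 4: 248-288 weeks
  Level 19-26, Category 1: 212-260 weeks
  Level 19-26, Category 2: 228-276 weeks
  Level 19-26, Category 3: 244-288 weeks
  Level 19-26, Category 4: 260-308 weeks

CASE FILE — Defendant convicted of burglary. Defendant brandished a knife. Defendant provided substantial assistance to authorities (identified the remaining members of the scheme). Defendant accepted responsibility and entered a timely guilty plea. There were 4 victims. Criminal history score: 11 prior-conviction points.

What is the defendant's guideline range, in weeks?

56-92 weeks

Base offense level for burglary: 3.
R1 applies (level before this adjustment is 3 < 10, so +1): 3 + 1 = 4.
R2 applies (level before this adjustment is 4 < 15, so +4): 4 + 4 = 8.
R4 applies: 8 − 4 = 4.
R5 applies: 4 − 4 = 0.
Level 0 is below the minimum of 1; floored at 1.
Final offense level: 1.
Criminal history: 11 prior points → Category 3 (8-13).
Level 1 falls in the 1-4 band.
Grid: Level 1-4 × Category 3 = 56-92 weeks.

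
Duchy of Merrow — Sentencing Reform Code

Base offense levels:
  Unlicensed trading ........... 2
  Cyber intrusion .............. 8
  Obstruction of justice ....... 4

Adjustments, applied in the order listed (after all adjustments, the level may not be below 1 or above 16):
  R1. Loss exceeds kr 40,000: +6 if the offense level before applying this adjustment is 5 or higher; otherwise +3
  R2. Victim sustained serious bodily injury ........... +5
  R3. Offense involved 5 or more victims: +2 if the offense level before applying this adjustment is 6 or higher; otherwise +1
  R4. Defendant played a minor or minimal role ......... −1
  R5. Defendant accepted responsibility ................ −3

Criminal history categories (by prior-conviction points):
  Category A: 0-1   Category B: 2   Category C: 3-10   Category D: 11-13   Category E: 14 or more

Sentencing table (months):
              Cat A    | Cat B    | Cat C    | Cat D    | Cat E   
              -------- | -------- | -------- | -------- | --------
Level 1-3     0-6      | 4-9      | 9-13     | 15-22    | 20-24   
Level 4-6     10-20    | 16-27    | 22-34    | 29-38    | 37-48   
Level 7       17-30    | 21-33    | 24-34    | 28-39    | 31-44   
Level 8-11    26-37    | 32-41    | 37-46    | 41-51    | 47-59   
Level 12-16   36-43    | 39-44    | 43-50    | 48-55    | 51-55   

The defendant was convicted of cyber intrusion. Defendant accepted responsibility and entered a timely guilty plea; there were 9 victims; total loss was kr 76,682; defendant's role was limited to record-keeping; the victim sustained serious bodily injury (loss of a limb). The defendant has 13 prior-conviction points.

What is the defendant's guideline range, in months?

Base offense level for cyber intrusion: 8.
R1 applies (level before this adjustment is 8 ≥ 5, so +6): 8 + 6 = 14.
R2 applies: 14 + 5 = 19.
R3 applies (level before this adjustment is 19 ≥ 6, so +2): 19 + 2 = 21.
R4 applies: 21 − 1 = 20.
R5 applies: 20 − 3 = 17.
Level 17 exceeds the maximum of 16; capped at 16.
Final offense level: 16.
Criminal history: 13 prior points → Category D (11-13).
Level 16 falls in the 12-16 band.
Grid: Level 12-16 × Category D = 48-55 months.

48-55 months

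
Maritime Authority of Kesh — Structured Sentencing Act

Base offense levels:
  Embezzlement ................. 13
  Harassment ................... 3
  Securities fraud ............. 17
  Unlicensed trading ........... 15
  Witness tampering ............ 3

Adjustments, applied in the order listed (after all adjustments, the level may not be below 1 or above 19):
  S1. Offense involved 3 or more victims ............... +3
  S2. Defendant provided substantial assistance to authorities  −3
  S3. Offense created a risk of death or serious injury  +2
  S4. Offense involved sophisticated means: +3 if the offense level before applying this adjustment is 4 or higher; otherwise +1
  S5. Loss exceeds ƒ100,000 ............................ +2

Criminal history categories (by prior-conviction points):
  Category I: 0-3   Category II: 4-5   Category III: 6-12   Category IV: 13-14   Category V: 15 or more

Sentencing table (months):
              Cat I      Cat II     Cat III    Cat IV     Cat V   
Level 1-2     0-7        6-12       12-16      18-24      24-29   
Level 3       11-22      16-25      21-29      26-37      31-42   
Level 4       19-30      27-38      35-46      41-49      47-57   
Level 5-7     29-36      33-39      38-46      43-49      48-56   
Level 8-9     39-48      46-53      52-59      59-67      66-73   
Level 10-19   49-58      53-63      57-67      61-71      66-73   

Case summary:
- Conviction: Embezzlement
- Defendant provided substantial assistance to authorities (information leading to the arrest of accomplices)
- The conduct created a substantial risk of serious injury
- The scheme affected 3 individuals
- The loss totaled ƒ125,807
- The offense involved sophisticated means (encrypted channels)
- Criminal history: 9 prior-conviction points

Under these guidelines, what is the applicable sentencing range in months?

Base offense level for embezzlement: 13.
S1 applies: 13 + 3 = 16.
S2 applies: 16 − 3 = 13.
S3 applies: 13 + 2 = 15.
S4 applies (level before this adjustment is 15 ≥ 4, so +3): 15 + 3 = 18.
S5 applies: 18 + 2 = 20.
Level 20 exceeds the maximum of 19; capped at 19.
Final offense level: 19.
Criminal history: 9 prior points → Category III (6-12).
Level 19 falls in the 10-19 band.
Grid: Level 10-19 × Category III = 57-67 months.

57-67 months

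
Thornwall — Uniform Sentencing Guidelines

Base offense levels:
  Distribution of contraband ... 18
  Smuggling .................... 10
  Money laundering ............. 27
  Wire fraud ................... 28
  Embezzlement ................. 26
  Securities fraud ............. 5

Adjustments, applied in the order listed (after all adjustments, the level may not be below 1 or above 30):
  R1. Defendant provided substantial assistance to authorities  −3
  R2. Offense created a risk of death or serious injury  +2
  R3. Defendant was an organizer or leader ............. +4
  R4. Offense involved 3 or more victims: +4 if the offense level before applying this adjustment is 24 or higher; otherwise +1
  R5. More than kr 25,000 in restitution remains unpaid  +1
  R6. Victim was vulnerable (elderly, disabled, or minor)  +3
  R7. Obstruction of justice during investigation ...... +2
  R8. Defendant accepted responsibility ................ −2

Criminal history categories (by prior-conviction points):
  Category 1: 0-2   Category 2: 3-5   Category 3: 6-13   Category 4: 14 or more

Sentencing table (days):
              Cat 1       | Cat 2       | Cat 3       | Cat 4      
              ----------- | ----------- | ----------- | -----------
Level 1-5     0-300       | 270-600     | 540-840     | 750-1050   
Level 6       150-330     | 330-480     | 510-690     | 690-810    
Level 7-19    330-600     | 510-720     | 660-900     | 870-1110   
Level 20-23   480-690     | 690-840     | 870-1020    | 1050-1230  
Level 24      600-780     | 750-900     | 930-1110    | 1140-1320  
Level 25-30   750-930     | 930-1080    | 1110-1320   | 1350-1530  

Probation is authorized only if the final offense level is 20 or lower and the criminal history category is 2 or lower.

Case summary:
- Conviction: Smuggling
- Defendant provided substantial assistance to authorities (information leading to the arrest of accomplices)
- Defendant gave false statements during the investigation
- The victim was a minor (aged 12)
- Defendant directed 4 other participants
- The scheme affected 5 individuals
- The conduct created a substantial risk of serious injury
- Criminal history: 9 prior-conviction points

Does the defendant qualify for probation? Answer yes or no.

Base offense level for smuggling: 10.
R1 applies: 10 − 3 = 7.
R2 applies: 7 + 2 = 9.
R3 applies: 9 + 4 = 13.
R4 applies (level before this adjustment is 13 < 24, so +1): 13 + 1 = 14.
R5 does not apply.
R6 applies: 14 + 3 = 17.
R7 applies: 17 + 2 = 19.
R8 does not apply.
Final offense level: 19.
Criminal history: 9 prior points → Category 3 (6-13).
Level 19 falls in the 7-19 band.
Grid: Level 7-19 × Category 3 = 660-900 days.
Probation check: level 19 ≤ 20 and category 3 > 2 → not eligible.

No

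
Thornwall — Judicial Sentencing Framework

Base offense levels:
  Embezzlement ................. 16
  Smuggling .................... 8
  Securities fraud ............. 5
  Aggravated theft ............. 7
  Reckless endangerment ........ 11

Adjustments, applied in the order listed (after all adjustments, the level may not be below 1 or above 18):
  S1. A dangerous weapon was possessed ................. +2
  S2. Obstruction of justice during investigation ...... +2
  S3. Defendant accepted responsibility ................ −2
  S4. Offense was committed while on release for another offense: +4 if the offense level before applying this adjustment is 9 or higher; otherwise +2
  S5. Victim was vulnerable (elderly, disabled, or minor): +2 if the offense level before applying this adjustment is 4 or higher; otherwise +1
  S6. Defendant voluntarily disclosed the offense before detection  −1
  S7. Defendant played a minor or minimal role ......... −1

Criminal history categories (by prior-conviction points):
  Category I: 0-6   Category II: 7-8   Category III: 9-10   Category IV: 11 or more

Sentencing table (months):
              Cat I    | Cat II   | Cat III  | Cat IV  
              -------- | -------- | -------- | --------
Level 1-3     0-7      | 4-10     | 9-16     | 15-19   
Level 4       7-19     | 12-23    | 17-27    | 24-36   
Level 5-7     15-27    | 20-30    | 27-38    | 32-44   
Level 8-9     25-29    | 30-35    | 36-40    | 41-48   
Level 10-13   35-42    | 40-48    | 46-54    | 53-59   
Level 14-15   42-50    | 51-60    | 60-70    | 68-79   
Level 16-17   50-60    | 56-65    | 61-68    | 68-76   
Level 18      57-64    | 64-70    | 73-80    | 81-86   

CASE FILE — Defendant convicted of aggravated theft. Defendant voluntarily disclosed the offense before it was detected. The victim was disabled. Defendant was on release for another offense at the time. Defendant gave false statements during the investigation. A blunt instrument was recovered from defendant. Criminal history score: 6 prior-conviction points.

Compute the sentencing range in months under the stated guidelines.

Base offense level for aggravated theft: 7.
S1 applies: 7 + 2 = 9.
S2 applies: 9 + 2 = 11.
S4 applies (level before this adjustment is 11 ≥ 9, so +4): 11 + 4 = 15.
S5 applies (level before this adjustment is 15 ≥ 4, so +2): 15 + 2 = 17.
S6 applies: 17 − 1 = 16.
S7 does not apply.
Final offense level: 16.
Criminal history: 6 prior points → Category I (0-6).
Level 16 falls in the 16-17 band.
Grid: Level 16-17 × Category I = 50-60 months.

50-60 months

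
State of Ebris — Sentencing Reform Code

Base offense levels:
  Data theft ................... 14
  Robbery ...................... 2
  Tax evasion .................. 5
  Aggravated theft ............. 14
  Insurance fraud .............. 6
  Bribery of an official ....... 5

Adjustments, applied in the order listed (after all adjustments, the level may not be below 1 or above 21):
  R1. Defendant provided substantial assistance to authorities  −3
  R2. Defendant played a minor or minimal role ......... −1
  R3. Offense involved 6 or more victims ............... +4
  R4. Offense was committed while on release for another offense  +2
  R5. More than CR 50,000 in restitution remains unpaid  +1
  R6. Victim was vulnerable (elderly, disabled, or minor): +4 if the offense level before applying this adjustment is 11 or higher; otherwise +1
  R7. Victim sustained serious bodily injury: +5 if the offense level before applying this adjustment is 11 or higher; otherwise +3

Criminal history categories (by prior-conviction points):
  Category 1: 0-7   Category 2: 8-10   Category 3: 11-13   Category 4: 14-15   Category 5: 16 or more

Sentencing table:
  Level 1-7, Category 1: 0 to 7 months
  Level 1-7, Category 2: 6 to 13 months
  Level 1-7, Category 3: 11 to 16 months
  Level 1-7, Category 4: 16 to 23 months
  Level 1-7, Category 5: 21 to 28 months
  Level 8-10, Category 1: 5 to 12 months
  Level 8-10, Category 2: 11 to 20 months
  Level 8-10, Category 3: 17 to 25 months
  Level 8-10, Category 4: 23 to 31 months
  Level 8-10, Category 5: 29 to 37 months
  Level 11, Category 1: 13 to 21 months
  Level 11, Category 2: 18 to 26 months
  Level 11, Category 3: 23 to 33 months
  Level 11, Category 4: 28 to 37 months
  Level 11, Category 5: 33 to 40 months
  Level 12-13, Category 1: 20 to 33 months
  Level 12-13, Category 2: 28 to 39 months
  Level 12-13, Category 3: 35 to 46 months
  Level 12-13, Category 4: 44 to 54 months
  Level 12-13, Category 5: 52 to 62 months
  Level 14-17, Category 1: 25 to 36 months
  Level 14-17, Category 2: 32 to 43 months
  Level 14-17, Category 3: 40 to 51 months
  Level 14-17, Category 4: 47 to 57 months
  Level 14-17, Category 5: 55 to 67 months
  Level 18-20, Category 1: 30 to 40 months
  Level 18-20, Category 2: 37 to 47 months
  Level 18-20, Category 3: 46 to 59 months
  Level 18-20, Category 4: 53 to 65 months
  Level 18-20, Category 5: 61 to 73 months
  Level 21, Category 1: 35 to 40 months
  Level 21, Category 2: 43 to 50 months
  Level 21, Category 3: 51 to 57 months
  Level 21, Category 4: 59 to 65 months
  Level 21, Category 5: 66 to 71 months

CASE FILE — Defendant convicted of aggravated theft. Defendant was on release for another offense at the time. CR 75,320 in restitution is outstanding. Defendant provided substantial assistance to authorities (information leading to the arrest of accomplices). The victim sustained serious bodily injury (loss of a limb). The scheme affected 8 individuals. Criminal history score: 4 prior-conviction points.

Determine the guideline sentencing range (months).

Base offense level for aggravated theft: 14.
R1 applies: 14 − 3 = 11.
R3 applies: 11 + 4 = 15.
R4 applies: 15 + 2 = 17.
R5 applies: 17 + 1 = 18.
R7 applies (level before this adjustment is 18 ≥ 11, so +5): 18 + 5 = 23.
Level 23 exceeds the maximum of 21; capped at 21.
Final offense level: 21.
Criminal history: 4 prior points → Category 1 (0-7).
Level 21 falls in the 21 band.
Grid: Level 21 × Category 1 = 35-40 months.

35-40 months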